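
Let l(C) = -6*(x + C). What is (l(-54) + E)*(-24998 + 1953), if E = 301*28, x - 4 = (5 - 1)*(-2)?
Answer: -202242920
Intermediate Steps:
x = -4 (x = 4 + (5 - 1)*(-2) = 4 + 4*(-2) = 4 - 8 = -4)
l(C) = 24 - 6*C (l(C) = -6*(-4 + C) = 24 - 6*C)
E = 8428
(l(-54) + E)*(-24998 + 1953) = ((24 - 6*(-54)) + 8428)*(-24998 + 1953) = ((24 + 324) + 8428)*(-23045) = (348 + 8428)*(-23045) = 8776*(-23045) = -202242920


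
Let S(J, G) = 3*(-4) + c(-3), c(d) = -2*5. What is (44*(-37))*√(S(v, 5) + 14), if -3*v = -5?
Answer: -3256*I*√2 ≈ -4604.7*I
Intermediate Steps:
c(d) = -10
v = 5/3 (v = -⅓*(-5) = 5/3 ≈ 1.6667)
S(J, G) = -22 (S(J, G) = 3*(-4) - 10 = -12 - 10 = -22)
(44*(-37))*√(S(v, 5) + 14) = (44*(-37))*√(-22 + 14) = -3256*I*√2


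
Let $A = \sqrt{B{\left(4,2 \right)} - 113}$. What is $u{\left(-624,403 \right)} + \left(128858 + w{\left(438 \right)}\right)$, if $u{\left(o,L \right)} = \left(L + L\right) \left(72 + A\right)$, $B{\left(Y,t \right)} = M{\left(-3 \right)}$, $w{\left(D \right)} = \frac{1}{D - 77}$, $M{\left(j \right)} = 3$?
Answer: $\frac{67467291}{361} + 806 i \sqrt{110} \approx 1.8689 \cdot 10^{5} + 8453.4 i$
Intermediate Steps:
$w{\left(D \right)} = \frac{1}{-77 + D}$
$B{\left(Y,t \right)} = 3$
$A = i \sqrt{110}$ ($A = \sqrt{3 - 113} = \sqrt{-110} = i \sqrt{110} \approx 10.488 i$)
$u{\left(o,L \right)} = 2 L \left(72 + i \sqrt{110}\right)$ ($u{\left(o,L \right)} = \left(L + L\right) \left(72 + i \sqrt{110}\right) = 2 L \left(72 + i \sqrt{110}\right)$)
$u{\left(-624,403 \right)} + \left(128858 + w{\left(438 \right)}\right) = 2 \cdot 403 \left(72 + i \sqrt{110}\right) + \left(128858 + \frac{1}{-77 + 438}\right) = \left(58032 + 806 i \sqrt{110}\right) + \left(128858 + \frac{1}{361}\right) = \left(58032 + 806 i \sqrt{110}\right) + \frac{46517739}{361} = \frac{67467291}{361} + 806 i \sqrt{110}$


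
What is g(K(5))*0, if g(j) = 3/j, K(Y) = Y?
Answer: 0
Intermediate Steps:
g(K(5))*0 = (3/5)*0 = 0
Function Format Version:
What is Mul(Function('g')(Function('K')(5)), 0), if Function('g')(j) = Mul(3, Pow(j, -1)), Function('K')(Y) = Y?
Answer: 0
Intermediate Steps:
Mul(Function('g')(Function('K')(5)), 0) = Mul(Mul(3, Pow(5, -1)), 0) = Mul(Mul(3, Rational(1, 5)), 0) = Mul(Rational(3, 5), 0) = 0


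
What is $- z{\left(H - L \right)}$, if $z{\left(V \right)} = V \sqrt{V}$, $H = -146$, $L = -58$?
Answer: $176 i \sqrt{22} \approx 825.51 i$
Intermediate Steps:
$z{\left(V \right)} = V^{\frac{3}{2}}$
$- z{\left(H - L \right)} = - \left(-146 - -58\right)^{\frac{3}{2}} = - \left(-146 + 58\right)^{\frac{3}{2}} = - \left(-88\right)^{\frac{3}{2}} = - \left(-176\right) i \sqrt{22} = 176 i \sqrt{22}$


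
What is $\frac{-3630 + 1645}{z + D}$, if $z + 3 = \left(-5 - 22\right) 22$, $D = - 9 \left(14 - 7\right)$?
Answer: $\frac{397}{132} \approx 3.0076$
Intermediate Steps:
$D = -63$ ($D = \left(-9\right) 7 = -63$)
$z = -597$ ($z = -3 + \left(-5 - 22\right) 22 = -3 - 594 = -597$)
$\frac{-3630 + 1645}{z + D} = \frac{-3630 + 1645}{-597 - 63} = - \frac{1985}{-660} = \left(-1985\right) \left(- \frac{1}{660}\right) = \frac{397}{132}$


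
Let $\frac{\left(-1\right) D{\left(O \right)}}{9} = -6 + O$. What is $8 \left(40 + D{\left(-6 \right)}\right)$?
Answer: $1184$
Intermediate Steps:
$D{\left(O \right)} = 54 - 9 O$ ($D{\left(O \right)} = - 9 \left(-6 + O\right) = 54 - 9 O$)
$8 \left(40 + D{\left(-6 \right)}\right) = 8 \left(40 + \left(54 - -54\right)\right) = 8 \left(40 + \left(54 + 54\right)\right) = 8 \left(40 + 108\right) = 8 \cdot 148 = 1184$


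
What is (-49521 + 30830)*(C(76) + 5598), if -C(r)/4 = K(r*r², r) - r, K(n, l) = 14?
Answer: -109267586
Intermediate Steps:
C(r) = -56 + 4*r (C(r) = -4*(14 - r) = -56 + 4*r)
(-49521 + 30830)*(C(76) + 5598) = (-49521 + 30830)*((-56 + 4*76) + 5598) = -18691*((-56 + 304) + 5598) = -18691*(248 + 5598) = -18691*5846 = -109267586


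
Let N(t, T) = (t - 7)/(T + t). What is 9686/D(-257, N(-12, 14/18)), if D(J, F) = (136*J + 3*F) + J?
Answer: -489143/1777798 ≈ -0.27514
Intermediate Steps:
N(t, T) = (-7 + t)/(T + t)
D(J, F) = 3*F + 137*J (D(J, F) = (3*F + 136*J) + J = 3*F + 137*J)
9686/D(-257, N(-12, 14/18)) = 9686/(3*((-7 - 12)/(14/18 - 12)) + 137*(-257)) = 9686/(3*(-19/(14*(1/18) - 12)) - 35209) = 9686/(3*(-19/(7/9 - 12)) - 35209) = 9686/(3*(-19/(-101/9)) - 35209) = 9686/(3*(-9/101*(-19)) - 35209) = 9686/(3*(171/101) - 35209) = 9686/(513/101 - 35209) = 9686/(-3555596/101) = 9686*(-101/3555596) = -489143/1777798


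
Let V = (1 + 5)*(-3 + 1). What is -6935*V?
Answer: 83220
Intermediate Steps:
V = -12 (V = 6*(-2) = -12)
-6935*V = -6935*(-12) = 83220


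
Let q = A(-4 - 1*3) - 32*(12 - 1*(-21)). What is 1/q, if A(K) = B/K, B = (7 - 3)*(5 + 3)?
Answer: -7/7424 ≈ -0.00094289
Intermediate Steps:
B = 32 (B = 4*8 = 32)
A(K) = 32/K
q = -7424/7 (q = 32/(-4 - 1*3) - 32*(12 - 1*(-21)) = 32/(-4 - 3) - 32*(12 + 21) = 32/(-7) - 32*33 = 32*(-1/7) - 1056 = -32/7 - 1056 = -7424/7 ≈ -1060.6)
1/q = 1/(-7424/7) = -7/7424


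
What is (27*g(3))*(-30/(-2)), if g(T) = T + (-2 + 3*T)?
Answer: 4050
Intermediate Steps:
g(T) = -2 + 4*T
(27*g(3))*(-30/(-2)) = (27*(-2 + 4*3))*(-30/(-2)) = (27*(-2 + 12))*(-30*(-½)) = (27*10)*15 = 270*15 = 4050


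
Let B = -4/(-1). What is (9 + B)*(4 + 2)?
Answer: 78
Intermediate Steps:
B = 4 (B = -4*(-1) = 4)
(9 + B)*(4 + 2) = (9 + 4)*(4 + 2) = 13*6 = 78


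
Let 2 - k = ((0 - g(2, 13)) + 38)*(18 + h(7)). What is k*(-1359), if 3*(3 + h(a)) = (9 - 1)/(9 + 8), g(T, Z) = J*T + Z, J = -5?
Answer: 12209709/17 ≈ 7.1822e+5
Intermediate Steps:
g(T, Z) = Z - 5*T (g(T, Z) = -5*T + Z = Z - 5*T)
h(a) = -145/51 (h(a) = -3 + ((9 - 1)/(9 + 8))/3 = -3 + (8/17)/3 = -3 + (8*(1/17))/3 = -3 + (⅓)*(8/17) = -3 + 8/51 = -145/51)
k = -26953/51 (k = 2 - ((0 - (13 - 5*2)) + 38)*(18 - 145/51) = 2 - ((0 - (13 - 10)) + 38)*773/51 = 2 - ((0 - 1*3) + 38)*773/51 = 2 - ((0 - 3) + 38)*773/51 = 2 - (-3 + 38)*773/51 = 2 - 35*773/51 = 2 - 1*27055/51 = 2 - 27055/51 = -26953/51 ≈ -528.49)
k*(-1359) = -26953/51*(-1359) = 12209709/17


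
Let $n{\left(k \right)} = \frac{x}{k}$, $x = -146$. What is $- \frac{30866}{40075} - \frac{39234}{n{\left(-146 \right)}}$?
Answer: $- \frac{1572333416}{40075} \approx -39235.0$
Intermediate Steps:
$n{\left(k \right)} = - \frac{146}{k}$
$- \frac{30866}{40075} - \frac{39234}{n{\left(-146 \right)}} = - \frac{30866}{40075} - \frac{39234}{\left(-146\right) \frac{1}{-146}} = \left(-30866\right) \frac{1}{40075} - \frac{39234}{\left(-146\right) \left(- \frac{1}{146}\right)} = - \frac{30866}{40075} - \frac{39234}{1} = - \frac{30866}{40075} - 39234 = - \frac{1572333416}{40075}$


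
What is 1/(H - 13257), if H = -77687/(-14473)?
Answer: -14473/191790874 ≈ -7.5462e-5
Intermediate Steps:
H = 77687/14473 (H = -77687*(-1/14473) = 77687/14473 ≈ 5.3677)
1/(H - 13257) = 1/(77687/14473 - 13257) = 1/(-191790874/14473) = -14473/191790874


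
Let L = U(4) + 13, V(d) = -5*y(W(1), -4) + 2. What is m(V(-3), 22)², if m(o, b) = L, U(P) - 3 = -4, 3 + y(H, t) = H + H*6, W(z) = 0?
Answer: 144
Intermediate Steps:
y(H, t) = -3 + 7*H (y(H, t) = -3 + (H + H*6) = -3 + (H + 6*H) = -3 + 7*H)
V(d) = 17 (V(d) = -5*(-3 + 7*0) + 2 = -5*(-3 + 0) + 2 = -5*(-3) + 2 = 15 + 2 = 17)
U(P) = -1 (U(P) = 3 - 4 = -1)
L = 12 (L = -1 + 13 = 12)
m(o, b) = 12
m(V(-3), 22)² = 12² = 144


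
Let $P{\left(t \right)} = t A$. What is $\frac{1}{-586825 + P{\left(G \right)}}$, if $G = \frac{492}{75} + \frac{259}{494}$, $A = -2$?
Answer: $- \frac{6175}{3623731866} \approx -1.704 \cdot 10^{-6}$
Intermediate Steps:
$G = \frac{87491}{12350}$ ($G = 492 \cdot \frac{1}{75} + 259 \cdot \frac{1}{494} = \frac{164}{25} + \frac{259}{494} = \frac{87491}{12350} \approx 7.0843$)
$P{\left(t \right)} = - 2 t$ ($P{\left(t \right)} = t \left(-2\right) = - 2 t$)
$\frac{1}{-586825 + P{\left(G \right)}} = \frac{1}{-586825 - \frac{87491}{6175}} = \frac{1}{- \frac{3623731866}{6175}} = - \frac{6175}{3623731866}$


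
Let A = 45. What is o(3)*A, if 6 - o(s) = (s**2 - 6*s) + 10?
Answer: 225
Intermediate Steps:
o(s) = -4 - s**2 + 6*s (o(s) = 6 - ((s**2 - 6*s) + 10) = 6 - (10 + s**2 - 6*s) = 6 + (-10 - s**2 + 6*s) = -4 - s**2 + 6*s)
o(3)*A = (-4 - 1*3**2 + 6*3)*45 = (-4 - 1*9 + 18)*45 = (-4 - 9 + 18)*45 = 5*45 = 225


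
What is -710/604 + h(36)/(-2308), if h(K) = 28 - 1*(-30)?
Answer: -104607/87127 ≈ -1.2006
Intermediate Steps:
h(K) = 58 (h(K) = 28 + 30 = 58)
-710/604 + h(36)/(-2308) = -710/604 + 58/(-2308) = -710*1/604 + 58*(-1/2308) = -355/302 - 29/1154 = -104607/87127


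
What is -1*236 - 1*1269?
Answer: -1505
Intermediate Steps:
-1*236 - 1*1269 = -236 - 1269 = -1505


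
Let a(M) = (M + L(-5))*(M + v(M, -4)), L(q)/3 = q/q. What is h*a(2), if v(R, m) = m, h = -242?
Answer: 2420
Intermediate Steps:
L(q) = 3 (L(q) = 3*(q/q) = 3*1 = 3)
a(M) = (-4 + M)*(3 + M) (a(M) = (M + 3)*(M - 4) = (3 + M)*(-4 + M) = (-4 + M)*(3 + M))
h*a(2) = -242*(-12 + 2² - 1*2) = -242*(-12 + 4 - 2) = -242*(-10) = 2420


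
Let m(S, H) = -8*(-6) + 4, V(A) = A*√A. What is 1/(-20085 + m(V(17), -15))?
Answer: -1/20033 ≈ -4.9918e-5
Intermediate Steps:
V(A) = A^(3/2)
m(S, H) = 52 (m(S, H) = 48 + 4 = 52)
1/(-20085 + m(V(17), -15)) = 1/(-20085 + 52) = 1/(-20033) = -1/20033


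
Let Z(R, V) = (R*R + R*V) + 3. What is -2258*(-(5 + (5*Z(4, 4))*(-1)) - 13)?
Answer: -354506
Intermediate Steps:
Z(R, V) = 3 + R² + R*V (Z(R, V) = (R² + R*V) + 3 = 3 + R² + R*V)
-2258*(-(5 + (5*Z(4, 4))*(-1)) - 13) = -2258*(-(5 + (5*(3 + 4² + 4*4))*(-1)) - 13) = -2258*(-(5 + (5*(3 + 16 + 16))*(-1)) - 13) = -2258*(-(5 + (5*35)*(-1)) - 13) = -2258*(-(5 + 175*(-1)) - 13) = -2258*(-(5 - 175) - 13) = -2258*(-1*(-170) - 13) = -2258*(170 - 13) = -2258*157 = -354506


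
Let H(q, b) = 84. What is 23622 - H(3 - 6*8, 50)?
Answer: 23538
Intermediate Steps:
23622 - H(3 - 6*8, 50) = 23622 - 1*84 = 23622 - 84 = 23538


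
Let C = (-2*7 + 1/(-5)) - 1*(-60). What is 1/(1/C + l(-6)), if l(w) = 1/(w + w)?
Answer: -2748/169 ≈ -16.260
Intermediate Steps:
l(w) = 1/(2*w)
C = 229/5 (C = (-14 - ⅕) + 60 = -71/5 + 60 = 229/5 ≈ 45.800)
1/(1/C + l(-6)) = 1/(1/(229/5) + (½)/(-6)) = 1/(5/229 + (½)*(-⅙)) = 1/(5/229 - 1/12) = 1/(-169/2748) = -2748/169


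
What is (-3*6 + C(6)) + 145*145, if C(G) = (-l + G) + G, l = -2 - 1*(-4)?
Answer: 21017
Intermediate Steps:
l = 2 (l = -2 + 4 = 2)
C(G) = -2 + 2*G (C(G) = (-1*2 + G) + G = (-2 + G) + G = -2 + 2*G)
(-3*6 + C(6)) + 145*145 = (-3*6 + (-2 + 2*6)) + 145*145 = (-18 + (-2 + 12)) + 21025 = (-18 + 10) + 21025 = -8 + 21025 = 21017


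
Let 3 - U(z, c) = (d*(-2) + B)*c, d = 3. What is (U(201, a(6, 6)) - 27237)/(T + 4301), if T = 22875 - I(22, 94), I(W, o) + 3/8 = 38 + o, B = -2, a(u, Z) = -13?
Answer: -218704/216355 ≈ -1.0109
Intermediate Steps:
I(W, o) = 301/8 + o (I(W, o) = -3/8 + (38 + o) = 301/8 + o)
T = 181947/8 (T = 22875 - (301/8 + 94) = 22875 - 1*1053/8 = 22875 - 1053/8 = 181947/8 ≈ 22743.)
U(z, c) = 3 + 8*c (U(z, c) = 3 - (3*(-2) - 2)*c = 3 - (-6 - 2)*c = 3 - (-8)*c = 3 + 8*c)
(U(201, a(6, 6)) - 27237)/(T + 4301) = ((3 + 8*(-13)) - 27237)/(181947/8 + 4301) = ((3 - 104) - 27237)/(216355/8) = (-101 - 27237)*(8/216355) = -27338*8/216355 = -218704/216355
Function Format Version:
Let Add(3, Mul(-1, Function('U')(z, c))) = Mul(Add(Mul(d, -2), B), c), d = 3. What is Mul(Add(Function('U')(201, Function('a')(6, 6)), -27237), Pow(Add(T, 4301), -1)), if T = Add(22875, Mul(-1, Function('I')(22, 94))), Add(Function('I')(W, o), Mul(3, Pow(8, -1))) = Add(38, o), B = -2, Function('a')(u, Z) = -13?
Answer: Rational(-218704, 216355) ≈ -1.0109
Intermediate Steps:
Function('I')(W, o) = Add(Rational(301, 8), o) (Function('I')(W, o) = Add(Rational(-3, 8), Add(38, o)) = Add(Rational(301, 8), o))
T = Rational(181947, 8) (T = Add(22875, Mul(-1, Add(Rational(301, 8), 94))) = Add(22875, Mul(-1, Rational(1053, 8))) = Add(22875, Rational(-1053, 8)) = Rational(181947, 8) ≈ 22743.)
Function('U')(z, c) = Add(3, Mul(8, c)) (Function('U')(z, c) = Add(3, Mul(-1, Mul(Add(Mul(3, -2), -2), c))) = Add(3, Mul(-1, Mul(Add(-6, -2), c))) = Add(3, Mul(-1, Mul(-8, c))) = Add(3, Mul(8, c)))
Mul(Add(Function('U')(201, Function('a')(6, 6)), -27237), Pow(Add(T, 4301), -1)) = Mul(Add(Add(3, Mul(8, -13)), -27237), Pow(Add(Rational(181947, 8), 4301), -1)) = Mul(Add(Add(3, -104), -27237), Pow(Rational(216355, 8), -1)) = Mul(Add(-101, -27237), Rational(8, 216355)) = Mul(-27338, Rational(8, 216355)) = Rational(-218704, 216355)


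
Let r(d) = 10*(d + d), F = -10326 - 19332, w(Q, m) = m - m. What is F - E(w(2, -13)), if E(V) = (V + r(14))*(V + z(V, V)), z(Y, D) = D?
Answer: -29658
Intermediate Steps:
w(Q, m) = 0
F = -29658
r(d) = 20*d (r(d) = 10*(2*d) = 20*d)
E(V) = 2*V*(280 + V) (E(V) = (V + 20*14)*(V + V) = (V + 280)*(2*V) = (280 + V)*(2*V) = 2*V*(280 + V))
F - E(w(2, -13)) = -29658 - 2*0*(280 + 0) = -29658 - 2*0*280 = -29658 - 1*0 = -29658 + 0 = -29658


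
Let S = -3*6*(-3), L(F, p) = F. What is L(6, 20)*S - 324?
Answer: 0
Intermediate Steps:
S = 54 (S = -18*(-3) = 54)
L(6, 20)*S - 324 = 6*54 - 324 = 324 - 324 = 0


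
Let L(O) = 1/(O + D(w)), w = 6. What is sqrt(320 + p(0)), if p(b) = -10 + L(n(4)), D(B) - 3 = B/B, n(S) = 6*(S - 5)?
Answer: sqrt(1238)/2 ≈ 17.593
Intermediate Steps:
n(S) = -30 + 6*S (n(S) = 6*(-5 + S) = -30 + 6*S)
D(B) = 4 (D(B) = 3 + B/B = 3 + 1 = 4)
L(O) = 1/(4 + O) (L(O) = 1/(O + 4) = 1/(4 + O))
p(b) = -21/2 (p(b) = -10 + 1/(4 + (-30 + 6*4)) = -10 + 1/(4 + (-30 + 24)) = -10 + 1/(4 - 6) = -10 + 1/(-2) = -10 - 1/2 = -21/2)
sqrt(320 + p(0)) = sqrt(320 - 21/2) = sqrt(619/2) = sqrt(1238)/2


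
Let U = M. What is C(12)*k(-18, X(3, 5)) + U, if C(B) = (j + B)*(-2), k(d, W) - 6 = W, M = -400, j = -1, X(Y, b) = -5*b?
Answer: 18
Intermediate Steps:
k(d, W) = 6 + W
U = -400
C(B) = 2 - 2*B (C(B) = (-1 + B)*(-2) = 2 - 2*B)
C(12)*k(-18, X(3, 5)) + U = (2 - 2*12)*(6 - 5*5) - 400 = (2 - 24)*(6 - 25) - 400 = -22*(-19) - 400 = 418 - 400 = 18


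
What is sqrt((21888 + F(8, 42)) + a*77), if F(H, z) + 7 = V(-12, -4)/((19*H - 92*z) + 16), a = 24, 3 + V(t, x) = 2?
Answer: sqrt(20259250935)/924 ≈ 154.04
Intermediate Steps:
V(t, x) = -1 (V(t, x) = -3 + 2 = -1)
F(H, z) = -7 - 1/(16 - 92*z + 19*H) (F(H, z) = -7 - 1/((19*H - 92*z) + 16) = -7 - 1/((-92*z + 19*H) + 16) = -7 - 1/(16 - 92*z + 19*H))
sqrt((21888 + F(8, 42)) + a*77) = sqrt((21888 + (-113 - 133*8 + 644*42)/(16 - 92*42 + 19*8)) + 24*77) = sqrt((21888 + (-113 - 1064 + 27048)/(16 - 3864 + 152)) + 1848) = sqrt((21888 + 25871/(-3696)) + 1848) = sqrt((21888 - 1/3696*25871) + 1848) = sqrt((21888 - 25871/3696) + 1848) = sqrt(80872177/3696 + 1848) = sqrt(87702385/3696) = sqrt(20259250935)/924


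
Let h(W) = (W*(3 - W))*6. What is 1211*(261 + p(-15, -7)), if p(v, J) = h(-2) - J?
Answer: 251888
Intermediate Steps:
h(W) = 6*W*(3 - W)
p(v, J) = -60 - J (p(v, J) = 6*(-2)*(3 - 1*(-2)) - J = 6*(-2)*(3 + 2) - J = 6*(-2)*5 - J = -60 - J)
1211*(261 + p(-15, -7)) = 1211*(261 + (-60 - 1*(-7))) = 1211*(261 + (-60 + 7)) = 1211*(261 - 53) = 1211*208 = 251888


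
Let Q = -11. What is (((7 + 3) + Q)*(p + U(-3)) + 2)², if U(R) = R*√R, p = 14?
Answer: 117 - 72*I*√3 ≈ 117.0 - 124.71*I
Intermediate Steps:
U(R) = R^(3/2)
(((7 + 3) + Q)*(p + U(-3)) + 2)² = (((7 + 3) - 11)*(14 + (-3)^(3/2)) + 2)² = ((10 - 11)*(14 - 3*I*√3) + 2)² = (-(14 - 3*I*√3) + 2)² = ((-14 + 3*I*√3) + 2)² = (-12 + 3*I*√3)²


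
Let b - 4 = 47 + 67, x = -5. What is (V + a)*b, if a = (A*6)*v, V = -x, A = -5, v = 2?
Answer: -6490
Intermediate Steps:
V = 5 (V = -1*(-5) = 5)
a = -60 (a = -5*6*2 = -30*2 = -60)
b = 118 (b = 4 + (47 + 67) = 4 + 114 = 118)
(V + a)*b = (5 - 60)*118 = -55*118 = -6490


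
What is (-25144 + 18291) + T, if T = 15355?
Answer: 8502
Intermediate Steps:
(-25144 + 18291) + T = (-25144 + 18291) + 15355 = -6853 + 15355 = 8502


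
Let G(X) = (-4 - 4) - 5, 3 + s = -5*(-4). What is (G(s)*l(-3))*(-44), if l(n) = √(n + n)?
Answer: 572*I*√6 ≈ 1401.1*I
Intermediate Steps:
l(n) = √2*√n (l(n) = √(2*n) = √2*√n)
s = 17 (s = -3 - 5*(-4) = -3 + 20 = 17)
G(X) = -13 (G(X) = -8 - 5 = -13)
(G(s)*l(-3))*(-44) = -13*√2*√(-3)*(-44) = -13*√2*I*√3*(-44) = -13*I*√6*(-44) = 572*I*√6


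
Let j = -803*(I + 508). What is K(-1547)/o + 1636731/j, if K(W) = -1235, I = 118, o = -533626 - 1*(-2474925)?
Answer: -3178005060899/975848298722 ≈ -3.2567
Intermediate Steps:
o = 1941299 (o = -533626 + 2474925 = 1941299)
j = -502678 (j = -803*(118 + 508) = -803*626 = -502678)
K(-1547)/o + 1636731/j = -1235/1941299 + 1636731/(-502678) = -1235*1/1941299 + 1636731*(-1/502678) = -1235/1941299 - 1636731/502678 = -3178005060899/975848298722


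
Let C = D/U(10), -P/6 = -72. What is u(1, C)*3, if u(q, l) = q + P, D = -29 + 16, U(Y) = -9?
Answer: 1299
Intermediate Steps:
P = 432 (P = -6*(-72) = 432)
D = -13
C = 13/9 (C = -13/(-9) = -13*(-⅑) = 13/9 ≈ 1.4444)
u(q, l) = 432 + q (u(q, l) = q + 432 = 432 + q)
u(1, C)*3 = (432 + 1)*3 = 433*3 = 1299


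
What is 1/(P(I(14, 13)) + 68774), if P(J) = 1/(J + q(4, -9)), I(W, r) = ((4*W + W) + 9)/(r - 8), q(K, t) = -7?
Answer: 44/3026061 ≈ 1.4540e-5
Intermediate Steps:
I(W, r) = (9 + 5*W)/(-8 + r) (I(W, r) = (5*W + 9)/(-8 + r) = (9 + 5*W)/(-8 + r))
P(J) = 1/(-7 + J) (P(J) = 1/(J - 7) = 1/(-7 + J))
1/(P(I(14, 13)) + 68774) = 1/(1/(-7 + (9 + 5*14)/(-8 + 13)) + 68774) = 1/(1/(-7 + (9 + 70)/5) + 68774) = 1/(1/(-7 + (1/5)*79) + 68774) = 1/(1/(-7 + 79/5) + 68774) = 1/(1/(44/5) + 68774) = 1/(5/44 + 68774) = 1/(3026061/44) = 44/3026061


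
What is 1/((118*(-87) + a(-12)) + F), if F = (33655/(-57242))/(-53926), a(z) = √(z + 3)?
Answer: -97819913147001122243164/1004219313057397428469283665 - 28585597092603289392*I/1004219313057397428469283665 ≈ -9.7409e-5 - 2.8465e-8*I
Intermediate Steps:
a(z) = √(3 + z)
F = 33655/3086832092 (F = (33655*(-1/57242))*(-1/53926) = -33655/57242*(-1/53926) = 33655/3086832092 ≈ 1.0903e-5)
1/((118*(-87) + a(-12)) + F) = 1/((118*(-87) + √(3 - 12)) + 33655/3086832092) = 1/((-10266 + √(-9)) + 33655/3086832092) = 1/((-10266 + 3*I) + 33655/3086832092) = 1/(-31689418222817/3086832092 + 3*I) = 9528532364201096464*(-31689418222817/3086832092 - 3*I)/1004219313057397428469283665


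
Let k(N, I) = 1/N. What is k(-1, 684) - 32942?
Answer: -32943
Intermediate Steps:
k(-1, 684) - 32942 = 1/(-1) - 32942 = -1 - 32942 = -32943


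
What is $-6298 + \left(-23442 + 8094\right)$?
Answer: $-21646$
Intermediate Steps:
$-6298 + \left(-23442 + 8094\right) = -6298 - 15348 = -21646$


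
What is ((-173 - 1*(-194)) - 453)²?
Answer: 186624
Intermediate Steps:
((-173 - 1*(-194)) - 453)² = ((-173 + 194) - 453)² = (21 - 453)² = (-432)² = 186624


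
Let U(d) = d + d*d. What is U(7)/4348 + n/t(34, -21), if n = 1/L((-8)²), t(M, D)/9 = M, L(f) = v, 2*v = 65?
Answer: 140317/10810215 ≈ 0.012980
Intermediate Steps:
v = 65/2 (v = (½)*65 = 65/2 ≈ 32.500)
L(f) = 65/2
t(M, D) = 9*M
U(d) = d + d²
n = 2/65 (n = 1/(65/2) = 2/65 ≈ 0.030769)
U(7)/4348 + n/t(34, -21) = (7*(1 + 7))/4348 + 2/(65*((9*34))) = (7*8)*(1/4348) + (2/65)/306 = 56*(1/4348) + (2/65)*(1/306) = 14/1087 + 1/9945 = 140317/10810215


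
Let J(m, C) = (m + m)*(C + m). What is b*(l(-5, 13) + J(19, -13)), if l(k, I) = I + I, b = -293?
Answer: -74422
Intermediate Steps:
J(m, C) = 2*m*(C + m) (J(m, C) = (2*m)*(C + m) = 2*m*(C + m))
l(k, I) = 2*I
b*(l(-5, 13) + J(19, -13)) = -293*(2*13 + 2*19*(-13 + 19)) = -293*(26 + 2*19*6) = -293*(26 + 228) = -293*254 = -74422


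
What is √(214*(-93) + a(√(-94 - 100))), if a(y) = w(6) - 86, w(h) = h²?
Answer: 4*I*√1247 ≈ 141.25*I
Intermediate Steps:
a(y) = -50 (a(y) = 6² - 86 = 36 - 86 = -50)
√(214*(-93) + a(√(-94 - 100))) = √(214*(-93) - 50) = √(-19902 - 50) = √(-19952) = 4*I*√1247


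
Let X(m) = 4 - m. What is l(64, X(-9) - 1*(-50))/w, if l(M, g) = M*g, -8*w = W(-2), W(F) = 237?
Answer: -10752/79 ≈ -136.10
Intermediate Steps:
w = -237/8 (w = -⅛*237 = -237/8 ≈ -29.625)
l(64, X(-9) - 1*(-50))/w = (64*((4 - 1*(-9)) - 1*(-50)))/(-237/8) = (64*((4 + 9) + 50))*(-8/237) = (64*(13 + 50))*(-8/237) = (64*63)*(-8/237) = 4032*(-8/237) = -10752/79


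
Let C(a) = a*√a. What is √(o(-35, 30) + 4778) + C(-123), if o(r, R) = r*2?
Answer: 2*√1177 - 123*I*√123 ≈ 68.615 - 1364.1*I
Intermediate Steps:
o(r, R) = 2*r
C(a) = a^(3/2)
√(o(-35, 30) + 4778) + C(-123) = √(2*(-35) + 4778) + (-123)^(3/2) = √(-70 + 4778) - 123*I*√123 = √4708 - 123*I*√123 = 2*√1177 - 123*I*√123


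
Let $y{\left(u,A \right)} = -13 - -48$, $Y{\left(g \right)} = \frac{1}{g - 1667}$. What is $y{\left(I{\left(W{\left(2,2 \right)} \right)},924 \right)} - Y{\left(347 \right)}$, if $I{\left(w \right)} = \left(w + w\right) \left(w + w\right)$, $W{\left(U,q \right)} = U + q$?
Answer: $\frac{46201}{1320} \approx 35.001$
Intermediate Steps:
$Y{\left(g \right)} = \frac{1}{-1667 + g}$
$I{\left(w \right)} = 4 w^{2}$ ($I{\left(w \right)} = 2 w 2 w = 4 w^{2}$)
$y{\left(u,A \right)} = 35$ ($y{\left(u,A \right)} = -13 + 48 = 35$)
$y{\left(I{\left(W{\left(2,2 \right)} \right)},924 \right)} - Y{\left(347 \right)} = 35 - \frac{1}{-1667 + 347} = 35 - \frac{1}{-1320} = 35 - - \frac{1}{1320} = 35 + \frac{1}{1320} = \frac{46201}{1320}$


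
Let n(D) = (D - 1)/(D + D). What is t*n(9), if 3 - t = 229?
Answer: -904/9 ≈ -100.44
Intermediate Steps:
t = -226 (t = 3 - 1*229 = 3 - 229 = -226)
n(D) = (-1 + D)/(2*D) (n(D) = (-1 + D)/((2*D)) = (-1 + D)*(1/(2*D)) = (-1 + D)/(2*D))
t*n(9) = -113*(-1 + 9)/9 = -113*8/9 = -226*4/9 = -904/9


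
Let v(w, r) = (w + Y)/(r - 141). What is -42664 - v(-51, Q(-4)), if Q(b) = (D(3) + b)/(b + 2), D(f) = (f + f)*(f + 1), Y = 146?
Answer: -6442169/151 ≈ -42663.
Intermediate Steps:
D(f) = 2*f*(1 + f) (D(f) = (2*f)*(1 + f) = 2*f*(1 + f))
Q(b) = (24 + b)/(2 + b) (Q(b) = (2*3*(1 + 3) + b)/(b + 2) = (2*3*4 + b)/(2 + b) = (24 + b)/(2 + b))
v(w, r) = (146 + w)/(-141 + r) (v(w, r) = (w + 146)/(r - 141) = (146 + w)/(-141 + r))
-42664 - v(-51, Q(-4)) = -42664 - (146 - 51)/(-141 + (24 - 4)/(2 - 4)) = -42664 - 95/(-141 + 20/(-2)) = -42664 - 95/(-141 - ½*20) = -42664 - 95/(-141 - 10) = -42664 - 95/(-151) = -42664 - (-1)*95/151 = -42664 - 1*(-95/151) = -42664 + 95/151 = -6442169/151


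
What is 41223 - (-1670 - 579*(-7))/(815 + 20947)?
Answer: 897092543/21762 ≈ 41223.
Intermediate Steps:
41223 - (-1670 - 579*(-7))/(815 + 20947) = 41223 - (-1670 + 4053)/21762 = 41223 - 2383/21762 = 897092543/21762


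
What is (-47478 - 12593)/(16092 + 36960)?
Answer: -60071/53052 ≈ -1.1323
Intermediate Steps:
(-47478 - 12593)/(16092 + 36960) = -60071/53052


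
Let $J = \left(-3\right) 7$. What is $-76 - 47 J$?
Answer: $911$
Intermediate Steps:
$J = -21$
$-76 - 47 J = -76 - -987 = -76 + 987 = 911$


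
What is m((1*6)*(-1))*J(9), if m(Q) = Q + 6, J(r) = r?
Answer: 0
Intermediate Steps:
m(Q) = 6 + Q
m((1*6)*(-1))*J(9) = (6 + (1*6)*(-1))*9 = (6 + 6*(-1))*9 = (6 - 6)*9 = 0*9 = 0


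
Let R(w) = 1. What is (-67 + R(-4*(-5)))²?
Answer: 4356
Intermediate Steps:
(-67 + R(-4*(-5)))² = (-67 + 1)² = (-66)² = 4356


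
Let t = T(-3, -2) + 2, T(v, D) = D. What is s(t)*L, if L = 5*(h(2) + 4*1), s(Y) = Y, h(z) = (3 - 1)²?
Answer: 0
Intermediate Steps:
h(z) = 4 (h(z) = 2² = 4)
t = 0 (t = -2 + 2 = 0)
L = 40 (L = 5*(4 + 4*1) = 5*(4 + 4) = 5*8 = 40)
s(t)*L = 0*40 = 0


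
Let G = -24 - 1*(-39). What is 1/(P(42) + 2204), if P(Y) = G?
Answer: 1/2219 ≈ 0.00045065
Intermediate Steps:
G = 15 (G = -24 + 39 = 15)
P(Y) = 15
1/(P(42) + 2204) = 1/(15 + 2204) = 1/2219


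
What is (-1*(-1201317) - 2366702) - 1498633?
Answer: -2664018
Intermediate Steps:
(-1*(-1201317) - 2366702) - 1498633 = (1201317 - 2366702) - 1498633 = -1165385 - 1498633 = -2664018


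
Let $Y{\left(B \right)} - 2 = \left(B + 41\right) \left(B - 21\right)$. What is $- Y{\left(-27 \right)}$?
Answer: $670$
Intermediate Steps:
$Y{\left(B \right)} = 2 + \left(-21 + B\right) \left(41 + B\right)$ ($Y{\left(B \right)} = 2 + \left(B + 41\right) \left(B - 21\right) = 2 + \left(41 + B\right) \left(-21 + B\right) = 2 + \left(-21 + B\right) \left(41 + B\right)$)
$- Y{\left(-27 \right)} = - (-859 + \left(-27\right)^{2} + 20 \left(-27\right)) = - (-859 + 729 - 540) = \left(-1\right) \left(-670\right) = 670$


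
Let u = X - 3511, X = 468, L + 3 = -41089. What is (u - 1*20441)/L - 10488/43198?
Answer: 72936117/221886527 ≈ 0.32871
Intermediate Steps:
L = -41092 (L = -3 - 41089 = -41092)
u = -3043 (u = 468 - 3511 = -3043)
(u - 1*20441)/L - 10488/43198 = (-3043 - 1*20441)/(-41092) - 10488/43198 = (-3043 - 20441)*(-1/41092) - 10488*1/43198 = -23484*(-1/41092) - 5244/21599 = 5871/10273 - 5244/21599 = 72936117/221886527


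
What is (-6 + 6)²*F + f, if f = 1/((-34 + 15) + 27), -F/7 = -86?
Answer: ⅛ ≈ 0.12500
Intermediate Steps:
F = 602 (F = -7*(-86) = 602)
f = ⅛ (f = 1/(-19 + 27) = 1/8 = ⅛ ≈ 0.12500)
(-6 + 6)²*F + f = (-6 + 6)²*602 + ⅛ = 0²*602 + ⅛ = 0*602 + ⅛ = 0 + ⅛ = ⅛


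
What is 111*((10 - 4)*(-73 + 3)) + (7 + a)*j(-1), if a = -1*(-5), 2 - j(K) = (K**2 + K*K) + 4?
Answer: -46668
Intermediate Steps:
j(K) = -2 - 2*K**2 (j(K) = 2 - ((K**2 + K*K) + 4) = 2 - ((K**2 + K**2) + 4) = 2 - (2*K**2 + 4) = 2 - (4 + 2*K**2) = 2 + (-4 - 2*K**2) = -2 - 2*K**2)
a = 5
111*((10 - 4)*(-73 + 3)) + (7 + a)*j(-1) = 111*((10 - 4)*(-73 + 3)) + (7 + 5)*(-2 - 2*(-1)**2) = 111*(6*(-70)) + 12*(-2 - 2*1) = 111*(-420) + 12*(-2 - 2) = -46620 + 12*(-4) = -46620 - 48 = -46668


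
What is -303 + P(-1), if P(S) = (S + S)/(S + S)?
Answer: -302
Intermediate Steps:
P(S) = 1 (P(S) = (2*S)/((2*S)) = (2*S)*(1/(2*S)) = 1)
-303 + P(-1) = -303 + 1 = -302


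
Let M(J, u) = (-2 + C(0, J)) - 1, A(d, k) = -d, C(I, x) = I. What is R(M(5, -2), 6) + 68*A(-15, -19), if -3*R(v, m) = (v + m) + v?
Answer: 1020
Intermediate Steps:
M(J, u) = -3 (M(J, u) = (-2 + 0) - 1 = -2 - 1 = -3)
R(v, m) = -2*v/3 - m/3 (R(v, m) = -((v + m) + v)/3 = -((m + v) + v)/3 = -(m + 2*v)/3 = -2*v/3 - m/3)
R(M(5, -2), 6) + 68*A(-15, -19) = (-2/3*(-3) - 1/3*6) + 68*(-1*(-15)) = (2 - 2) + 68*15 = 0 + 1020 = 1020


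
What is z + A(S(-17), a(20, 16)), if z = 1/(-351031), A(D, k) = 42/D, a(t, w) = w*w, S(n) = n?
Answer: -14743319/5967527 ≈ -2.4706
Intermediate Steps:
a(t, w) = w²
z = -1/351031 ≈ -2.8488e-6
z + A(S(-17), a(20, 16)) = -1/351031 + 42/(-17) = -1/351031 + 42*(-1/17) = -1/351031 - 42/17 = -14743319/5967527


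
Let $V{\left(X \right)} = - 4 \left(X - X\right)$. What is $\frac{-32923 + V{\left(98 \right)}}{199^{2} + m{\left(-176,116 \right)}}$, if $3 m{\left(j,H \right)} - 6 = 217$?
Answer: $- \frac{98769}{119026} \approx -0.82981$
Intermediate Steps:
$m{\left(j,H \right)} = \frac{223}{3}$ ($m{\left(j,H \right)} = 2 + \frac{1}{3} \cdot 217 = 2 + \frac{217}{3} = \frac{223}{3}$)
$V{\left(X \right)} = 0$ ($V{\left(X \right)} = \left(-4\right) 0 = 0$)
$\frac{-32923 + V{\left(98 \right)}}{199^{2} + m{\left(-176,116 \right)}} = \frac{-32923 + 0}{199^{2} + \frac{223}{3}} = - \frac{32923}{39601 + \frac{223}{3}} = - \frac{32923}{\frac{119026}{3}} = \left(-32923\right) \frac{3}{119026} = - \frac{98769}{119026}$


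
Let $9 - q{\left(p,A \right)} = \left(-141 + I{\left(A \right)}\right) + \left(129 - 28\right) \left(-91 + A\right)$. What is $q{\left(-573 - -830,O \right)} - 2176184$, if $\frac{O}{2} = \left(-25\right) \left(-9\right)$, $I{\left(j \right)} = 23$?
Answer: $-2212316$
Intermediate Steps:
$O = 450$ ($O = 2 \left(\left(-25\right) \left(-9\right)\right) = 2 \cdot 225 = 450$)
$q{\left(p,A \right)} = 9318 - 101 A$ ($q{\left(p,A \right)} = 9 - \left(\left(-141 + 23\right) + \left(129 - 28\right) \left(-91 + A\right)\right) = 9 - \left(-118 + 101 \left(-91 + A\right)\right) = 9 - \left(-118 + \left(-9191 + 101 A\right)\right) = 9 - \left(-9309 + 101 A\right) = 9318 - 101 A$)
$q{\left(-573 - -830,O \right)} - 2176184 = \left(9318 - 45450\right) - 2176184 = -36132 - 2176184 = -2212316$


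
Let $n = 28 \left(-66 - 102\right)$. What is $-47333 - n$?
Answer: $-42629$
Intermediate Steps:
$n = -4704$ ($n = 28 \left(-168\right) = -4704$)
$-47333 - n = -47333 - -4704 = -47333 + 4704 = -42629$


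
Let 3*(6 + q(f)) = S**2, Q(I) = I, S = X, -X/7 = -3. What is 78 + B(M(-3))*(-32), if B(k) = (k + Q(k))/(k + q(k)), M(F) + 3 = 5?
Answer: 11026/143 ≈ 77.105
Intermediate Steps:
X = 21 (X = -7*(-3) = 21)
S = 21
M(F) = 2 (M(F) = -3 + 5 = 2)
q(f) = 141 (q(f) = -6 + (1/3)*21**2 = -6 + (1/3)*441 = -6 + 147 = 141)
B(k) = 2*k/(141 + k) (B(k) = (k + k)/(k + 141) = (2*k)/(141 + k) = 2*k/(141 + k))
78 + B(M(-3))*(-32) = 78 + (2*2/(141 + 2))*(-32) = 78 + (2*2/143)*(-32) = 78 + (2*2*(1/143))*(-32) = 78 + (4/143)*(-32) = 78 - 128/143 = 11026/143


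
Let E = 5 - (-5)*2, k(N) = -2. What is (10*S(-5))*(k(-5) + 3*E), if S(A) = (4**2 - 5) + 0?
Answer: 4730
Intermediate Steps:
S(A) = 11 (S(A) = (16 - 5) + 0 = 11 + 0 = 11)
E = 15 (E = 5 - 1*(-10) = 5 + 10 = 15)
(10*S(-5))*(k(-5) + 3*E) = (10*11)*(-2 + 3*15) = 110*(-2 + 45) = 110*43 = 4730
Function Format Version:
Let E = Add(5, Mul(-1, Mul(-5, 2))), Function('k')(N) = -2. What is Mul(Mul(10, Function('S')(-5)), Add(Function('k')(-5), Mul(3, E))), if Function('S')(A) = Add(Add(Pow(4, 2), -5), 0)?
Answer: 4730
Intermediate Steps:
Function('S')(A) = 11 (Function('S')(A) = Add(Add(16, -5), 0) = Add(11, 0) = 11)
E = 15 (E = Add(5, Mul(-1, -10)) = Add(5, 10) = 15)
Mul(Mul(10, Function('S')(-5)), Add(Function('k')(-5), Mul(3, E))) = Mul(Mul(10, 11), Add(-2, Mul(3, 15))) = Mul(110, Add(-2, 45)) = Mul(110, 43) = 4730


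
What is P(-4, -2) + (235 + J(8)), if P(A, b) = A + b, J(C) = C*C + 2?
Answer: 295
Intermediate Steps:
J(C) = 2 + C² (J(C) = C² + 2 = 2 + C²)
P(-4, -2) + (235 + J(8)) = (-4 - 2) + (235 + (2 + 8²)) = -6 + (235 + (2 + 64)) = -6 + (235 + 66) = -6 + 301 = 295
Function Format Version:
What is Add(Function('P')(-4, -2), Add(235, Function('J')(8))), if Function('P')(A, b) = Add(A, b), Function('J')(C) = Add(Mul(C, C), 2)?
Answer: 295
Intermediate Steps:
Function('J')(C) = Add(2, Pow(C, 2)) (Function('J')(C) = Add(Pow(C, 2), 2) = Add(2, Pow(C, 2)))
Add(Function('P')(-4, -2), Add(235, Function('J')(8))) = Add(Add(-4, -2), Add(235, Add(2, Pow(8, 2)))) = Add(-6, Add(235, Add(2, 64))) = Add(-6, Add(235, 66)) = Add(-6, 301) = 295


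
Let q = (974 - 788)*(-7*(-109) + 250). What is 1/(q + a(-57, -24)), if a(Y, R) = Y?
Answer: 1/188361 ≈ 5.3090e-6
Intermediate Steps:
q = 188418 (q = 186*(763 + 250) = 186*1013 = 188418)
1/(q + a(-57, -24)) = 1/(188418 - 57) = 1/188361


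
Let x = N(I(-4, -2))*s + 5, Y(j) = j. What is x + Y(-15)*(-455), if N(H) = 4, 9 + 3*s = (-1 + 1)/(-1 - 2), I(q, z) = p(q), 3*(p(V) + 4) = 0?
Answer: 6818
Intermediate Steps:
p(V) = -4 (p(V) = -4 + (⅓)*0 = -4 + 0 = -4)
I(q, z) = -4
s = -3 (s = -3 + ((-1 + 1)/(-1 - 2))/3 = -3 + (0/(-3))/3 = -3 + (0*(-⅓))/3 = -3 + (⅓)*0 = -3 + 0 = -3)
x = -7 (x = 4*(-3) + 5 = -12 + 5 = -7)
x + Y(-15)*(-455) = -7 - 15*(-455) = -7 + 6825 = 6818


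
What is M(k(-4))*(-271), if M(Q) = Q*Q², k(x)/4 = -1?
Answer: 17344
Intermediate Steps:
k(x) = -4 (k(x) = 4*(-1) = -4)
M(Q) = Q³
M(k(-4))*(-271) = (-4)³*(-271) = -64*(-271) = 17344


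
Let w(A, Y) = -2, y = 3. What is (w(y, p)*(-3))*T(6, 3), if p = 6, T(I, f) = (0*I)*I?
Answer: 0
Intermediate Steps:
T(I, f) = 0 (T(I, f) = 0*I = 0)
(w(y, p)*(-3))*T(6, 3) = -2*(-3)*0 = 6*0 = 0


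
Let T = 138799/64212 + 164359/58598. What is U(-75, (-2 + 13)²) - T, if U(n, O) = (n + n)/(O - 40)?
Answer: -115448027395/16932126492 ≈ -6.8183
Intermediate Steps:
U(n, O) = 2*n/(-40 + O) (U(n, O) = (2*n)/(-40 + O) = 2*n/(-40 + O))
T = 9343581955/1881347388 (T = 138799*(1/64212) + 164359*(1/58598) = 138799/64212 + 164359/58598 = 9343581955/1881347388 ≈ 4.9664)
U(-75, (-2 + 13)²) - T = 2*(-75)/(-40 + (-2 + 13)²) - 1*9343581955/1881347388 = 2*(-75)/(-40 + 11²) - 9343581955/1881347388 = 2*(-75)/(-40 + 121) - 9343581955/1881347388 = 2*(-75)/81 - 9343581955/1881347388 = 2*(-75)*(1/81) - 9343581955/1881347388 = -50/27 - 9343581955/1881347388 = -115448027395/16932126492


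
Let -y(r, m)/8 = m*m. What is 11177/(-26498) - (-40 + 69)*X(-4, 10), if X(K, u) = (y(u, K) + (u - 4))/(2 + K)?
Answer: -46886139/26498 ≈ -1769.4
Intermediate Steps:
y(r, m) = -8*m**2 (y(r, m) = -8*m*m = -8*m**2)
X(K, u) = (-4 + u - 8*K**2)/(2 + K) (X(K, u) = (-8*K**2 + (u - 4))/(2 + K) = (-8*K**2 + (-4 + u))/(2 + K) = (-4 + u - 8*K**2)/(2 + K))
11177/(-26498) - (-40 + 69)*X(-4, 10) = 11177/(-26498) - (-40 + 69)*(-4 + 10 - 8*(-4)**2)/(2 - 4) = 11177*(-1/26498) - 29*(-4 + 10 - 8*16)/(-2) = -11177/26498 - 29*(-(-4 + 10 - 128)/2) = -11177/26498 - 29*(-1/2*(-122)) = -11177/26498 - 29*61 = -11177/26498 - 1*1769 = -11177/26498 - 1769 = -46886139/26498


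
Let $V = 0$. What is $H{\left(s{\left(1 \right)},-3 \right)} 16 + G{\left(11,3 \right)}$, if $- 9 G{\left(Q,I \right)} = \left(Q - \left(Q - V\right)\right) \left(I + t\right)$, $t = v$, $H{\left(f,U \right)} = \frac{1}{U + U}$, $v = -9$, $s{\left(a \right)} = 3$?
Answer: $- \frac{8}{3} \approx -2.6667$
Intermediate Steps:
$H{\left(f,U \right)} = \frac{1}{2 U}$
$t = -9$
$G{\left(Q,I \right)} = 0$ ($G{\left(Q,I \right)} = - \frac{\left(Q + \left(0 - Q\right)\right) \left(I - 9\right)}{9} = - \frac{\left(Q - Q\right) \left(-9 + I\right)}{9} = - \frac{0 \left(-9 + I\right)}{9} = \left(- \frac{1}{9}\right) 0 = 0$)
$H{\left(s{\left(1 \right)},-3 \right)} 16 + G{\left(11,3 \right)} = \frac{1}{2 \left(-3\right)} 16 + 0 = \frac{1}{2} \left(- \frac{1}{3}\right) 16 + 0 = \left(- \frac{1}{6}\right) 16 + 0 = - \frac{8}{3} + 0 = - \frac{8}{3}$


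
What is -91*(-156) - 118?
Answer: 14078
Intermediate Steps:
-91*(-156) - 118 = 14196 - 118 = 14078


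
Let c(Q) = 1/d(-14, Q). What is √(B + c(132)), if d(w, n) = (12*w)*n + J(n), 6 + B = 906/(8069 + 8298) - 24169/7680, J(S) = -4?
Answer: I*√27605052756607148238/1742496288 ≈ 3.0152*I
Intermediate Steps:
B = -1142807303/125698560 (B = -6 + (906/(8069 + 8298) - 24169/7680) = -6 + (906/16367 - 24169*1/7680) = -6 + (906*(1/16367) - 24169/7680) = -6 + (906/16367 - 24169/7680) = -6 - 388615943/125698560 = -1142807303/125698560 ≈ -9.0916)
d(w, n) = -4 + 12*n*w (d(w, n) = (12*w)*n - 4 = 12*n*w - 4 = -4 + 12*n*w)
c(Q) = 1/(-4 - 168*Q) (c(Q) = 1/(-4 + 12*Q*(-14)) = 1/(-4 - 168*Q))
√(B + c(132)) = √(-1142807303/125698560 + 1/(4*(-1 - 42*132))) = √(-1142807303/125698560 + 1/(4*(-1 - 5544))) = √(-1142807303/125698560 + (¼)/(-5545)) = √(-1142807303/125698560 + (¼)*(-1/5545)) = √(-1142807303/125698560 - 1/22180) = √(-253475916791/27879940608) = I*√27605052756607148238/1742496288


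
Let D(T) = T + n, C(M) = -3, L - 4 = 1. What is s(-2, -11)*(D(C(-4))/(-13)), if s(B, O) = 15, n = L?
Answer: -30/13 ≈ -2.3077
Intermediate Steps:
L = 5 (L = 4 + 1 = 5)
n = 5
D(T) = 5 + T (D(T) = T + 5 = 5 + T)
s(-2, -11)*(D(C(-4))/(-13)) = 15*((5 - 3)/(-13)) = 15*(2*(-1/13)) = 15*(-2/13) = -30/13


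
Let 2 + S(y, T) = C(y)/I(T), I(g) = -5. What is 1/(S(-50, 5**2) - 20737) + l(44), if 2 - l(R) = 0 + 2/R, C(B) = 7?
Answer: 1114769/570361 ≈ 1.9545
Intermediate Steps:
S(y, T) = -17/5 (S(y, T) = -2 + 7/(-5) = -2 + 7*(-1/5) = -2 - 7/5 = -17/5)
l(R) = 2 - 2/R (l(R) = 2 - (0 + 2/R) = 2 - 2/R)
1/(S(-50, 5**2) - 20737) + l(44) = 1/(-17/5 - 20737) + (2 - 2/44) = 1/(-103702/5) + (2 - 2*1/44) = -5/103702 + (2 - 1/22) = -5/103702 + 43/22 = 1114769/570361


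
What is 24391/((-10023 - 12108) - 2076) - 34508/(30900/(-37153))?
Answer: 862068149138/20777675 ≈ 41490.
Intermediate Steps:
24391/((-10023 - 12108) - 2076) - 34508/(30900/(-37153)) = 24391/(-22131 - 2076) - 34508/(30900*(-1/37153)) = 24391/(-24207) - 34508/(-30900/37153) = 24391*(-1/24207) - 34508*(-37153/30900) = -24391/24207 + 320518931/7725 = 862068149138/20777675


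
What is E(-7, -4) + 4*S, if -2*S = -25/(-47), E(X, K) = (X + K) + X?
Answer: -896/47 ≈ -19.064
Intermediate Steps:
E(X, K) = K + 2*X (E(X, K) = (K + X) + X = K + 2*X)
S = -25/94 (S = -(-25)/(2*(-47)) = -(-25)*(-1)/(2*47) = -½*25/47 = -25/94 ≈ -0.26596)
E(-7, -4) + 4*S = (-4 + 2*(-7)) + 4*(-25/94) = (-4 - 14) - 50/47 = -18 - 50/47 = -896/47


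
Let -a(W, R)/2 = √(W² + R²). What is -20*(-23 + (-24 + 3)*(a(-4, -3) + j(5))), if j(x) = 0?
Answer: -3740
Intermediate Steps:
a(W, R) = -2*√(R² + W²) (a(W, R) = -2*√(W² + R²) = -2*√(R² + W²))
-20*(-23 + (-24 + 3)*(a(-4, -3) + j(5))) = -20*(-23 + (-24 + 3)*(-2*√((-3)² + (-4)²) + 0)) = -20*(-23 - 21*(-2*√(9 + 16) + 0)) = -20*(-23 - 21*(-2*√25 + 0)) = -20*(-23 - 21*(-2*5 + 0)) = -20*(-23 - 21*(-10 + 0)) = -20*(-23 - 21*(-10)) = -20*(-23 + 210) = -20*187 = -3740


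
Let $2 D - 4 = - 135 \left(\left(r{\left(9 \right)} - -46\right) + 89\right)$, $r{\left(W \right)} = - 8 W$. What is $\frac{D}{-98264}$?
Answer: $\frac{8501}{196528} \approx 0.043256$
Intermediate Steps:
$D = - \frac{8501}{2}$ ($D = 2 + \frac{\left(-135\right) \left(\left(\left(-8\right) 9 - -46\right) + 89\right)}{2} = 2 + \frac{\left(-135\right) \left(\left(-72 + 46\right) + 89\right)}{2} = 2 + \frac{\left(-135\right) \left(-26 + 89\right)}{2} = 2 + \frac{\left(-135\right) 63}{2} = 2 + \frac{1}{2} \left(-8505\right) = 2 - \frac{8505}{2} = - \frac{8501}{2} \approx -4250.5$)
$\frac{D}{-98264} = - \frac{8501}{2 \left(-98264\right)} = \left(- \frac{8501}{2}\right) \left(- \frac{1}{98264}\right) = \frac{8501}{196528}$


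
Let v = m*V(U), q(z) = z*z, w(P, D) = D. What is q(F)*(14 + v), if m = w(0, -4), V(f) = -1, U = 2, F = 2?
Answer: 72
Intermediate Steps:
m = -4
q(z) = z**2
v = 4 (v = -4*(-1) = 4)
q(F)*(14 + v) = 2**2*(14 + 4) = 4*18 = 72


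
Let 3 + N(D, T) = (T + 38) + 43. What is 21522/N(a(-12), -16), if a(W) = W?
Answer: 10761/31 ≈ 347.13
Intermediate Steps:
N(D, T) = 78 + T (N(D, T) = -3 + ((T + 38) + 43) = -3 + ((38 + T) + 43) = -3 + (81 + T) = 78 + T)
21522/N(a(-12), -16) = 21522/(78 - 16) = 21522/62 = 21522*(1/62) = 10761/31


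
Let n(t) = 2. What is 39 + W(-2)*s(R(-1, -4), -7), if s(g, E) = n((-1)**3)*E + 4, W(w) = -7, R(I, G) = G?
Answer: 109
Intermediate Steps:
s(g, E) = 4 + 2*E (s(g, E) = 2*E + 4 = 4 + 2*E)
39 + W(-2)*s(R(-1, -4), -7) = 39 - 7*(4 + 2*(-7)) = 39 - 7*(4 - 14) = 39 - 7*(-10) = 39 + 70 = 109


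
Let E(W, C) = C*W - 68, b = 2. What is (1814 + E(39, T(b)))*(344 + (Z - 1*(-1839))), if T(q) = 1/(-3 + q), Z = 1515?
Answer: 6312486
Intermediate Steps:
E(W, C) = -68 + C*W
(1814 + E(39, T(b)))*(344 + (Z - 1*(-1839))) = (1814 + (-68 + 39/(-3 + 2)))*(344 + (1515 - 1*(-1839))) = (1814 + (-68 + 39/(-1)))*(344 + (1515 + 1839)) = (1814 + (-68 - 1*39))*(344 + 3354) = (1814 + (-68 - 39))*3698 = (1814 - 107)*3698 = 1707*3698 = 6312486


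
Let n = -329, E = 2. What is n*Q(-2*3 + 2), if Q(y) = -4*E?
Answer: 2632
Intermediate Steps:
Q(y) = -8 (Q(y) = -4*2 = -8)
n*Q(-2*3 + 2) = -329*(-8) = 2632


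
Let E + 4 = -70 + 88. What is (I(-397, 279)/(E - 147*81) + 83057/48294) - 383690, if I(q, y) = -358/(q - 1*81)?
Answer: -52669722655220507/137272169538 ≈ -3.8369e+5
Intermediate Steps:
I(q, y) = -358/(-81 + q) (I(q, y) = -358/(q - 81) = -358/(-81 + q))
E = 14 (E = -4 + (-70 + 88) = -4 + 18 = 14)
(I(-397, 279)/(E - 147*81) + 83057/48294) - 383690 = ((-358/(-81 - 397))/(14 - 147*81) + 83057/48294) - 383690 = ((-358/(-478))/(14 - 11907) + 83057*(1/48294)) - 383690 = (-358*(-1/478)/(-11893) + 83057/48294) - 383690 = ((179/239)*(-1/11893) + 83057/48294) - 383690 = (-179/2842427 + 83057/48294) - 383690 = 236074814713/137272169538 - 383690 = -52669722655220507/137272169538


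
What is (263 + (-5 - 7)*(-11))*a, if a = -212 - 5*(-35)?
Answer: -14615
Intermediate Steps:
a = -37 (a = -212 - 1*(-175) = -212 + 175 = -37)
(263 + (-5 - 7)*(-11))*a = (263 + (-5 - 7)*(-11))*(-37) = (263 - 12*(-11))*(-37) = (263 + 132)*(-37) = 395*(-37) = -14615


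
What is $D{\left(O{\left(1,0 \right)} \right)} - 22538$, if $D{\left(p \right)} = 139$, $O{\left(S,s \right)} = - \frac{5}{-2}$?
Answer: $-22399$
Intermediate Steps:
$O{\left(S,s \right)} = \frac{5}{2}$ ($O{\left(S,s \right)} = \left(-5\right) \left(- \frac{1}{2}\right) = \frac{5}{2}$)
$D{\left(O{\left(1,0 \right)} \right)} - 22538 = 139 - 22538 = -22399$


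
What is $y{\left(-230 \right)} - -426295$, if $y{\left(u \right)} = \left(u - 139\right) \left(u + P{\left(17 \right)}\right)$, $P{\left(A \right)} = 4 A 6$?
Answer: $360613$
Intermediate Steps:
$P{\left(A \right)} = 24 A$
$y{\left(u \right)} = \left(-139 + u\right) \left(408 + u\right)$ ($y{\left(u \right)} = \left(u - 139\right) \left(u + 24 \cdot 17\right) = \left(-139 + u\right) \left(u + 408\right) = \left(-139 + u\right) \left(408 + u\right)$)
$y{\left(-230 \right)} - -426295 = \left(-56712 + \left(-230\right)^{2} + 269 \left(-230\right)\right) - -426295 = \left(-56712 + 52900 - 61870\right) + 426295 = -65682 + 426295 = 360613$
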